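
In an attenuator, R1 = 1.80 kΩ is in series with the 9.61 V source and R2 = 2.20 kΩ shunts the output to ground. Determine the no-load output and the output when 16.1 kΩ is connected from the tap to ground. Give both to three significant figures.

Open-circuit: V = 9.61 × 2.20/(1.80 + 2.20) = 5.29 V.
With the load, R2 becomes R2‖R_L = 1.936 kΩ, so V = 9.61 × 1.936/3.736 = 4.98 V.

Unloaded: 5.29 V; loaded: 4.98 V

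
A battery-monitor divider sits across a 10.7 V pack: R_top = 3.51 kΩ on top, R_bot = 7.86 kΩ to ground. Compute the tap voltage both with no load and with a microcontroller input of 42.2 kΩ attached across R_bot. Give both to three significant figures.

Unloaded: 7.40 V; loaded: 6.99 V

Open-circuit: V = 10.7 × 7.86/(3.51 + 7.86) = 7.40 V.
With the load, R_bot becomes R_bot‖R_L = 6.626 kΩ, so V = 10.7 × 6.626/10.14 = 6.99 V.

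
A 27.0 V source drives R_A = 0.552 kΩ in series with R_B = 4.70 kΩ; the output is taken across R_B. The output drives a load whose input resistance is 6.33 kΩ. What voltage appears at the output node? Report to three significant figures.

The load sits in parallel with R_B: R_B‖R_L = (4700 × 6330) / (4700 + 6330) = 2697 Ω.
V_out = 27.0 × 2697 / (552 + 2697) = 27.0 × 2697/3249 = 22.4 V.

V_out ≈ 22.4 V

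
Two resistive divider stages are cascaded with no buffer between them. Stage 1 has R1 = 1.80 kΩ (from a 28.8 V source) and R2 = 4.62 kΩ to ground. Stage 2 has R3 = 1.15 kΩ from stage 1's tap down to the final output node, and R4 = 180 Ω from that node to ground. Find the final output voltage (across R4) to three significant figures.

Stage 2 presents R3+R4 = 1330 Ω as a load on stage 1's tap.
Stage 1's lower leg becomes R2‖(R3+R4) = 1033 Ω, so V_mid = 28.8 × 1033/2833 = 10.50 V.
Stage 2 is itself unloaded: V_out = V_mid × R4/(R3+R4) = 10.50 × 180/1330 = 1.42 V.

V_out ≈ 1.42 V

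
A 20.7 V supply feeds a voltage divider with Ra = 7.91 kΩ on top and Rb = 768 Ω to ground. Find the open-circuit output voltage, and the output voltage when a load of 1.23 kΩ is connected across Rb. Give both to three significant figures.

Unloaded: 1.83 V; loaded: 1.17 V

Open-circuit: V = 20.7 × 768/(7910 + 768) = 1.83 V.
With the load, Rb becomes Rb‖R_L = 472.8 Ω, so V = 20.7 × 472.8/8383 = 1.17 V.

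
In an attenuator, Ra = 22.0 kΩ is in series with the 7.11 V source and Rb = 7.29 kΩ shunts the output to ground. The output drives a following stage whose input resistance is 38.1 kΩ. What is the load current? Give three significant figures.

I_L ≈ 0.0406 mA

Rb‖R_L = 6.119 kΩ; V_out = 7.11 × 6.119/28.12 = 1.547 V.
I_L = V_out / R_L = 1.547 / 38.1 kΩ = 0.0406 mA.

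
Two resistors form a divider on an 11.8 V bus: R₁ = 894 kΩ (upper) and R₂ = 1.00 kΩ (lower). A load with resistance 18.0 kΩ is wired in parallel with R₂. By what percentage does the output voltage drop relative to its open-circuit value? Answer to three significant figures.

The divider's output (Thévenin) resistance is R₁‖R₂ = 0.9989 kΩ.
Fractional drop under load = R_th/(R_th + R_L) = 0.9989 / (0.9989 + 18.0) = 0.05258.
So the output falls by 5.26 %.

5.26 %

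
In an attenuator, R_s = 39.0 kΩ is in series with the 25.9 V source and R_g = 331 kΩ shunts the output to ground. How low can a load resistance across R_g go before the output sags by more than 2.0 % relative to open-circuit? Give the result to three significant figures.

Output resistance R_th = R_s‖R_g = (39.0 × 331)/370.0 = 34.89 kΩ.
The fractional drop is R_th/(R_th + R_L); requiring this ≤ 0.0200 gives R_L ≥ R_th(1/0.0200 − 1) = 34.89 × 49.00 = 1.71 MΩ.

R_L(min) ≈ 1.71 MΩ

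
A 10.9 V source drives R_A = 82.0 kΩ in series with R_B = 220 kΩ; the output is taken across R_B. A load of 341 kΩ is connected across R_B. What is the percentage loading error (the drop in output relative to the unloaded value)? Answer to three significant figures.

14.9 %

The divider's output (Thévenin) resistance is R_A‖R_B = 59.74 kΩ.
Fractional drop under load = R_th/(R_th + R_L) = 59.74 / (59.74 + 341) = 0.1491.
So the output falls by 14.9 %.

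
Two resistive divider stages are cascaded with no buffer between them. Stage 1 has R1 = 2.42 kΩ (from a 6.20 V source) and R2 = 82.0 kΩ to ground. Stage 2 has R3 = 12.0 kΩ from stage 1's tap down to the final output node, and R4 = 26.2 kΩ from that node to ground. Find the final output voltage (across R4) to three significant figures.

V_out ≈ 3.89 V

Stage 2 presents R3+R4 = 38.20 kΩ as a load on stage 1's tap.
Stage 1's lower leg becomes R2‖(R3+R4) = 26.06 kΩ, so V_mid = 6.20 × 26.06/28.48 = 5.673 V.
Stage 2 is itself unloaded: V_out = V_mid × R4/(R3+R4) = 5.673 × 26.2/38.20 = 3.89 V.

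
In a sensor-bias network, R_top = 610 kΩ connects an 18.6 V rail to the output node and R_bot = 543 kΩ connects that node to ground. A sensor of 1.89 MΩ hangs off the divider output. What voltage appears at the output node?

The load sits in parallel with R_bot: R_bot‖R_L = (543 × 1890) / (543 + 1890) = 421.8 kΩ.
V_out = 18.6 × 421.8 / (610 + 421.8) = 18.6 × 421.8/1032 = 7.60 V.
(Unloaded it would have been 8.76 V.)

V_out ≈ 7.60 V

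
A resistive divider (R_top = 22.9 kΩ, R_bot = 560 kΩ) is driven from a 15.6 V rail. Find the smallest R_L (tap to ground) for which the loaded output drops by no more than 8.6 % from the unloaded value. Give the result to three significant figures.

R_L(min) ≈ 234 kΩ

Output resistance R_th = R_top‖R_bot = (22.9 × 560)/582.9 = 22.00 kΩ.
The fractional drop is R_th/(R_th + R_L); requiring this ≤ 0.0860 gives R_L ≥ R_th(1/0.0860 − 1) = 22.00 × 10.63 = 234 kΩ.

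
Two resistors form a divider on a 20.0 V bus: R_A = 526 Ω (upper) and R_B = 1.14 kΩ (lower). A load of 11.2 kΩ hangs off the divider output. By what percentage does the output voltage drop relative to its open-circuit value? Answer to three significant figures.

3.11 %

The divider's output (Thévenin) resistance is R_A‖R_B = 359.9 Ω.
Fractional drop under load = R_th/(R_th + R_L) = 359.9 / (359.9 + 11200) = 0.03114.
So the output falls by 3.11 %.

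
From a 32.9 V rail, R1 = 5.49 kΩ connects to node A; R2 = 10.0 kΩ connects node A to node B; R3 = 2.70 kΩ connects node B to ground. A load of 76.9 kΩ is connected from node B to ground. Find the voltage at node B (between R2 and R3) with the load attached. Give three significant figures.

V ≈ 4.74 V

At node B, R3 is in parallel with the load: R3‖R_L = 2.608 kΩ.
Below node A the resistance is R2 + (R3‖R_L) = 12.61 kΩ, so V_A = 32.9 × 12.61/18.10 = 22.92 V.
Then V_B = V_A × (R3‖R_L)/(R2 + R3‖R_L) = 22.92 × 2.608/12.61 = 4.74 V.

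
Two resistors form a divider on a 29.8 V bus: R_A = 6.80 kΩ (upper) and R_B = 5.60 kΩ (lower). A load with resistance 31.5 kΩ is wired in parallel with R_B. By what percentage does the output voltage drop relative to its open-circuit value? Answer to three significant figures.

The divider's output (Thévenin) resistance is R_A‖R_B = 3.071 kΩ.
Fractional drop under load = R_th/(R_th + R_L) = 3.071 / (3.071 + 31.5) = 0.08883.
So the output falls by 8.88 %.

8.88 %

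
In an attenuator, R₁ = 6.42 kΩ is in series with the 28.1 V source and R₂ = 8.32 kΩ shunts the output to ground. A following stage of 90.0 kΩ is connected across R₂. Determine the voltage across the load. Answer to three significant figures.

The load sits in parallel with R₂: R₂‖R_L = (8.32 × 90.0) / (8.32 + 90.0) = 7.616 kΩ.
V_out = 28.1 × 7.616 / (6.42 + 7.616) = 28.1 × 7.616/14.04 = 15.2 V.
(Unloaded it would have been 15.9 V.)

V_out ≈ 15.2 V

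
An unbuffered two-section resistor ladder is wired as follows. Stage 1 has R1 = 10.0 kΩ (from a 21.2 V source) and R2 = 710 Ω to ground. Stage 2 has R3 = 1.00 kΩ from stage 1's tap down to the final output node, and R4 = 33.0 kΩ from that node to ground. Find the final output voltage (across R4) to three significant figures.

V_out ≈ 1.34 V

Stage 2 presents R3+R4 = 34000 Ω as a load on stage 1's tap.
Stage 1's lower leg becomes R2‖(R3+R4) = 695.5 Ω, so V_mid = 21.2 × 695.5/10700 = 1.379 V.
Stage 2 is itself unloaded: V_out = V_mid × R4/(R3+R4) = 1.379 × 33000/34000 = 1.34 V.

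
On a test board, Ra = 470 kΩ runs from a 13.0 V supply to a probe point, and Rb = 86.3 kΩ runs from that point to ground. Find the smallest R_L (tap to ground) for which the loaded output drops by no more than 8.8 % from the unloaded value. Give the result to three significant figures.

Output resistance R_th = Ra‖Rb = (470 × 86.3)/556.3 = 72.91 kΩ.
The fractional drop is R_th/(R_th + R_L); requiring this ≤ 0.0880 gives R_L ≥ R_th(1/0.0880 − 1) = 72.91 × 10.36 = 756 kΩ.

R_L(min) ≈ 756 kΩ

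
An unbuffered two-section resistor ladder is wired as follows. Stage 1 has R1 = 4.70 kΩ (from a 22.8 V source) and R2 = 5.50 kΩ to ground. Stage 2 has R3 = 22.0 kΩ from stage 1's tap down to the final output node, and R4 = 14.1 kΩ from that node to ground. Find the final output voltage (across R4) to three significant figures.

Stage 2 presents R3+R4 = 36.10 kΩ as a load on stage 1's tap.
Stage 1's lower leg becomes R2‖(R3+R4) = 4.773 kΩ, so V_mid = 22.8 × 4.773/9.473 = 11.49 V.
Stage 2 is itself unloaded: V_out = V_mid × R4/(R3+R4) = 11.49 × 14.1/36.10 = 4.49 V.

V_out ≈ 4.49 V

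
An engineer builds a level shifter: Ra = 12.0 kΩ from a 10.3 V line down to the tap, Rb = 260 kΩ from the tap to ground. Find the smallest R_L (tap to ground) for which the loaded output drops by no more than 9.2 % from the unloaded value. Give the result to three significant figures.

Output resistance R_th = Ra‖Rb = (12.0 × 260)/272.0 = 11.47 kΩ.
The fractional drop is R_th/(R_th + R_L); requiring this ≤ 0.0920 gives R_L ≥ R_th(1/0.0920 − 1) = 11.47 × 9.870 = 113 kΩ.

R_L(min) ≈ 113 kΩ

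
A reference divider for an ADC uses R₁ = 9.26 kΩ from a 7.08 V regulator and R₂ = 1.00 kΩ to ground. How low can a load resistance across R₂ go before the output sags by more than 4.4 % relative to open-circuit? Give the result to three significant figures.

R_L(min) ≈ 19.6 kΩ

Output resistance R_th = R₁‖R₂ = (9260 × 1000)/10260 = 902.5 Ω.
The fractional drop is R_th/(R_th + R_L); requiring this ≤ 0.0440 gives R_L ≥ R_th(1/0.0440 − 1) = 902.5 × 21.73 = 19.6 kΩ.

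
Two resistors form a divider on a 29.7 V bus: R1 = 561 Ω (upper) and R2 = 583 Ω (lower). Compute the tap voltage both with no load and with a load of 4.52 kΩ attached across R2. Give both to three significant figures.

Open-circuit: V = 29.7 × 583/(561 + 583) = 15.1 V.
With the load, R2 becomes R2‖R_L = 516.4 Ω, so V = 29.7 × 516.4/1077 = 14.2 V.

Unloaded: 15.1 V; loaded: 14.2 V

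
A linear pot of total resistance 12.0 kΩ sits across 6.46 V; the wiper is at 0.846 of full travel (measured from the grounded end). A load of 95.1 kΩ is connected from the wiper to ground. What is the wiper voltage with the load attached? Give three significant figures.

The wiper splits the pot into (1−α)R = 1.848 kΩ above and αR = 10.15 kΩ below.
Lower section ‖ load = 9.173 kΩ.
V_wiper = 6.46 × 9.173/(1.848 + 9.173) = 5.38 V.

V ≈ 5.38 V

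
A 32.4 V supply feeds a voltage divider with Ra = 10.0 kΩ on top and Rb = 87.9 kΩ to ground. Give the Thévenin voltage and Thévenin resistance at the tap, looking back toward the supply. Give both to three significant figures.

V_th = 29.1 V, R_th = 8.98 kΩ

V_th is the open-circuit tap voltage: 32.4 × 87.9/(10.0 + 87.9) = 29.1 V.
With the supply zeroed, Ra and Rb appear in parallel from the tap: R_th = Ra‖Rb = (10.0 × 87.9)/97.90 = 8.98 kΩ.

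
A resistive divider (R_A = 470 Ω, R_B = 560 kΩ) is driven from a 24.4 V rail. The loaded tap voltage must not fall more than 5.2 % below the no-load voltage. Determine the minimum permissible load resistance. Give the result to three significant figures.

Output resistance R_th = R_A‖R_B = (470 × 560000)/560500 = 469.6 Ω.
The fractional drop is R_th/(R_th + R_L); requiring this ≤ 0.0520 gives R_L ≥ R_th(1/0.0520 − 1) = 469.6 × 18.23 = 8.56 kΩ.

R_L(min) ≈ 8.56 kΩ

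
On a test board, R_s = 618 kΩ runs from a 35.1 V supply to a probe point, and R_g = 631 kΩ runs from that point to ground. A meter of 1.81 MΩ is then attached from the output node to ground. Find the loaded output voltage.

V_out ≈ 15.1 V

The load sits in parallel with R_g: R_g‖R_L = (631 × 1810) / (631 + 1810) = 467.9 kΩ.
V_out = 35.1 × 467.9 / (618 + 467.9) = 35.1 × 467.9/1086 = 15.1 V.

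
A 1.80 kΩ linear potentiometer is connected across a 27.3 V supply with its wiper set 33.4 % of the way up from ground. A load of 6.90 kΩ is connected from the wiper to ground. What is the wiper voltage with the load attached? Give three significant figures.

The wiper splits the pot into (1−α)R = 1199 Ω above and αR = 601.2 Ω below.
Lower section ‖ load = 553.0 Ω.
V_wiper = 27.3 × 553.0/(1199 + 553.0) = 8.62 V.

V ≈ 8.62 V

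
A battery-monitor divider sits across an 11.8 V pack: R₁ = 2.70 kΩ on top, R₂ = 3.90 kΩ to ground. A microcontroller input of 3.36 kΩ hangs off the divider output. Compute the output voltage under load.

The load sits in parallel with R₂: R₂‖R_L = (3.90 × 3.36) / (3.90 + 3.36) = 1.805 kΩ.
V_out = 11.8 × 1.805 / (2.70 + 1.805) = 11.8 × 1.805/4.505 = 4.73 V.

V_out ≈ 4.73 V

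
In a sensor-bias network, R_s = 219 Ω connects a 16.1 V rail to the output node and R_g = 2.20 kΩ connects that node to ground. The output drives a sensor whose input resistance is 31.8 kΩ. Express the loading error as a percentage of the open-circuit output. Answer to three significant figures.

The divider's output (Thévenin) resistance is R_s‖R_g = 199.2 Ω.
Fractional drop under load = R_th/(R_th + R_L) = 199.2 / (199.2 + 31800) = 0.006224.
So the output falls by 0.622 %.

0.622 %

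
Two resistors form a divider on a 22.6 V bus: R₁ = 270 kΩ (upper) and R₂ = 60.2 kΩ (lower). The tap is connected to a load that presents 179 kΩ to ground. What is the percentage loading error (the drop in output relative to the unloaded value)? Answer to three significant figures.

The divider's output (Thévenin) resistance is R₁‖R₂ = 49.22 kΩ.
Fractional drop under load = R_th/(R_th + R_L) = 49.22 / (49.22 + 179) = 0.2157.
So the output falls by 21.6 %.

21.6 %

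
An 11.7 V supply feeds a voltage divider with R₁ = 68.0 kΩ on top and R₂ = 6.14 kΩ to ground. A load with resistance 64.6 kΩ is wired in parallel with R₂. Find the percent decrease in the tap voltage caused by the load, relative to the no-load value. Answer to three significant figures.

8.02 %

The divider's output (Thévenin) resistance is R₁‖R₂ = 5.632 kΩ.
Fractional drop under load = R_th/(R_th + R_L) = 5.632 / (5.632 + 64.6) = 0.08018.
So the output falls by 8.02 %.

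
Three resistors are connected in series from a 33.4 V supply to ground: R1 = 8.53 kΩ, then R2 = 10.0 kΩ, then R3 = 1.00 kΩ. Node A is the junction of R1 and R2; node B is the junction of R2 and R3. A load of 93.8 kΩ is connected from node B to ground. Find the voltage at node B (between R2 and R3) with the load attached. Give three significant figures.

V ≈ 1.69 V

At node B, R3 is in parallel with the load: R3‖R_L = 0.9895 kΩ.
Below node A the resistance is R2 + (R3‖R_L) = 10.99 kΩ, so V_A = 33.4 × 10.99/19.52 = 18.80 V.
Then V_B = V_A × (R3‖R_L)/(R2 + R3‖R_L) = 18.80 × 0.9895/10.99 = 1.69 V.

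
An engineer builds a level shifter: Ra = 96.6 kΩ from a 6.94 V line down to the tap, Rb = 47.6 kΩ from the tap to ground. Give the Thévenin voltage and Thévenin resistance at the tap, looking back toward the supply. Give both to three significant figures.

V_th is the open-circuit tap voltage: 6.94 × 47.6/(96.6 + 47.6) = 2.29 V.
With the supply zeroed, Ra and Rb appear in parallel from the tap: R_th = Ra‖Rb = (96.6 × 47.6)/144.2 = 31.9 kΩ.

V_th = 2.29 V, R_th = 31.9 kΩ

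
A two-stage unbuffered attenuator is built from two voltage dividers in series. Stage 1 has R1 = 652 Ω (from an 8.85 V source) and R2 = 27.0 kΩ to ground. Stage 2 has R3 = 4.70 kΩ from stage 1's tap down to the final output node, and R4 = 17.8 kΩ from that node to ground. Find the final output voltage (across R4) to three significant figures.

Stage 2 presents R3+R4 = 22500 Ω as a load on stage 1's tap.
Stage 1's lower leg becomes R2‖(R3+R4) = 12270 Ω, so V_mid = 8.85 × 12270/12920 = 8.404 V.
Stage 2 is itself unloaded: V_out = V_mid × R4/(R3+R4) = 8.404 × 17800/22500 = 6.65 V.

V_out ≈ 6.65 V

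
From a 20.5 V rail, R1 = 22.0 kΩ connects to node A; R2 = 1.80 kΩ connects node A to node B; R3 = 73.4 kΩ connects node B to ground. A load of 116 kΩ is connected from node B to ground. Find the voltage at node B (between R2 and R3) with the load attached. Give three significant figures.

V ≈ 13.4 V

At node B, R3 is in parallel with the load: R3‖R_L = 44.95 kΩ.
Below node A the resistance is R2 + (R3‖R_L) = 46.75 kΩ, so V_A = 20.5 × 46.75/68.75 = 13.94 V.
Then V_B = V_A × (R3‖R_L)/(R2 + R3‖R_L) = 13.94 × 44.95/46.75 = 13.4 V.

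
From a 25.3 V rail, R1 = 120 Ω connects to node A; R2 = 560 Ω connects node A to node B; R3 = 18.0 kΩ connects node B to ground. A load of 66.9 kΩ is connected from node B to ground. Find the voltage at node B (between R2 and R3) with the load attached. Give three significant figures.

At node B, R3 is in parallel with the load: R3‖R_L = 14180 Ω.
Below node A the resistance is R2 + (R3‖R_L) = 14740 Ω, so V_A = 25.3 × 14740/14860 = 25.10 V.
Then V_B = V_A × (R3‖R_L)/(R2 + R3‖R_L) = 25.10 × 14180/14740 = 24.1 V.

V ≈ 24.1 V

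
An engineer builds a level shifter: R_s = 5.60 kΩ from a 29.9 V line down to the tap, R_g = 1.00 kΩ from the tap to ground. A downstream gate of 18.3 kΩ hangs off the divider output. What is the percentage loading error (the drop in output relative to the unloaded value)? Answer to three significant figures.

The divider's output (Thévenin) resistance is R_s‖R_g = 0.8485 kΩ.
Fractional drop under load = R_th/(R_th + R_L) = 0.8485 / (0.8485 + 18.3) = 0.04431.
So the output falls by 4.43 %.

4.43 %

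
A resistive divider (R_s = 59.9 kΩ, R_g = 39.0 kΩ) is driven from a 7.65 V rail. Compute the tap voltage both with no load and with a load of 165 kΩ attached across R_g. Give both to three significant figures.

Open-circuit: V = 7.65 × 39.0/(59.9 + 39.0) = 3.02 V.
With the load, R_g becomes R_g‖R_L = 31.54 kΩ, so V = 7.65 × 31.54/91.44 = 2.64 V.

Unloaded: 3.02 V; loaded: 2.64 V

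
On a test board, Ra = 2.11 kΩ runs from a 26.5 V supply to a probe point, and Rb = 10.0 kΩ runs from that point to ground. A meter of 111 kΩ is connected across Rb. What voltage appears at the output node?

The load sits in parallel with Rb: Rb‖R_L = (10.0 × 111) / (10.0 + 111) = 9.174 kΩ.
V_out = 26.5 × 9.174 / (2.11 + 9.174) = 26.5 × 9.174/11.28 = 21.5 V.

V_out ≈ 21.5 V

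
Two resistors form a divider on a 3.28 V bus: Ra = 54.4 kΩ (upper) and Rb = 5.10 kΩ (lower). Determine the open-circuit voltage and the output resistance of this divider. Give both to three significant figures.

V_th is the open-circuit tap voltage: 3.28 × 5.10/(54.4 + 5.10) = 0.281 V.
With the supply zeroed, Ra and Rb appear in parallel from the tap: R_th = Ra‖Rb = (54.4 × 5.10)/59.50 = 4.66 kΩ.

V_th = 0.281 V, R_th = 4.66 kΩ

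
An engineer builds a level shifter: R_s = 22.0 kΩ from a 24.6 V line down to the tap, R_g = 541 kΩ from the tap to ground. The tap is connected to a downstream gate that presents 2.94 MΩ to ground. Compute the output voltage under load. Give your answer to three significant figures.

The load sits in parallel with R_g: R_g‖R_L = (541 × 2940) / (541 + 2940) = 456.9 kΩ.
V_out = 24.6 × 456.9 / (22.0 + 456.9) = 24.6 × 456.9/478.9 = 23.5 V.

V_out ≈ 23.5 V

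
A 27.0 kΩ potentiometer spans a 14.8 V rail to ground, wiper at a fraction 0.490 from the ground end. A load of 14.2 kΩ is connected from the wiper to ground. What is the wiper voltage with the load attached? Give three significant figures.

The wiper splits the pot into (1−α)R = 13.77 kΩ above and αR = 13.23 kΩ below.
Lower section ‖ load = 6.849 kΩ.
V_wiper = 14.8 × 6.849/(13.77 + 6.849) = 4.92 V.

V ≈ 4.92 V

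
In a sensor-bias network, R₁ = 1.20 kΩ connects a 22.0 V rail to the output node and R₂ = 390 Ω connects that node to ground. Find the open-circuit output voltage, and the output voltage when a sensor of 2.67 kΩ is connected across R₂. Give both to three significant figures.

Unloaded: 5.40 V; loaded: 4.86 V

Open-circuit: V = 22.0 × 390/(1200 + 390) = 5.40 V.
With the load, R₂ becomes R₂‖R_L = 340.3 Ω, so V = 22.0 × 340.3/1540 = 4.86 V.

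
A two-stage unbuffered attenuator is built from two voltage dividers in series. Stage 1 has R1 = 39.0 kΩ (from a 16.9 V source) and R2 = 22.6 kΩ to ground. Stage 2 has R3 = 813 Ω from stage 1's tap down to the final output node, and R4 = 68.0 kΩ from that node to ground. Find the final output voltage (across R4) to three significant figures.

Stage 2 presents R3+R4 = 68810 Ω as a load on stage 1's tap.
Stage 1's lower leg becomes R2‖(R3+R4) = 17010 Ω, so V_mid = 16.9 × 17010/56010 = 5.133 V.
Stage 2 is itself unloaded: V_out = V_mid × R4/(R3+R4) = 5.133 × 68000/68810 = 5.07 V.

V_out ≈ 5.07 V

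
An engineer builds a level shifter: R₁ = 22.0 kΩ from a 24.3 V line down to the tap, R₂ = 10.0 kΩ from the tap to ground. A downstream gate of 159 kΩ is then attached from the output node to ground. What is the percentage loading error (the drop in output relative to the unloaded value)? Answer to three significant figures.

The divider's output (Thévenin) resistance is R₁‖R₂ = 6.875 kΩ.
Fractional drop under load = R_th/(R_th + R_L) = 6.875 / (6.875 + 159) = 0.04145.
So the output falls by 4.14 %.

4.14 %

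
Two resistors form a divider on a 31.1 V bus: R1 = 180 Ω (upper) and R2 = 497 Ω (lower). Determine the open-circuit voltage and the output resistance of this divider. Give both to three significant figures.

V_th = 22.8 V, R_th = 132 Ω

V_th is the open-circuit tap voltage: 31.1 × 497/(180 + 497) = 22.8 V.
With the supply zeroed, R1 and R2 appear in parallel from the tap: R_th = R1‖R2 = (180 × 497)/677.0 = 132 Ω.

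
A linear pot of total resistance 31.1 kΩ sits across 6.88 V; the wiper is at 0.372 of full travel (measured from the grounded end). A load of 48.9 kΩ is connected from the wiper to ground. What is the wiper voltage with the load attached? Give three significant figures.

V ≈ 2.23 V

The wiper splits the pot into (1−α)R = 19.53 kΩ above and αR = 11.57 kΩ below.
Lower section ‖ load = 9.356 kΩ.
V_wiper = 6.88 × 9.356/(19.53 + 9.356) = 2.23 V.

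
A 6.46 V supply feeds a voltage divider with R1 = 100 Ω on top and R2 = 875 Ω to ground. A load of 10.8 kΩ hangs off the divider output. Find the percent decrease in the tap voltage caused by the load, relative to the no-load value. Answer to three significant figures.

0.824 %

The divider's output (Thévenin) resistance is R1‖R2 = 89.74 Ω.
Fractional drop under load = R_th/(R_th + R_L) = 89.74 / (89.74 + 10800) = 0.008241.
So the output falls by 0.824 %.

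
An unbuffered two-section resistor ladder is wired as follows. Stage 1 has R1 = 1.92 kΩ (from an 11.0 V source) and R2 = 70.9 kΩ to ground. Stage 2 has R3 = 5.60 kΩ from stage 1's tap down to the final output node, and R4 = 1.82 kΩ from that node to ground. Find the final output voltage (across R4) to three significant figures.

Stage 2 presents R3+R4 = 7.420 kΩ as a load on stage 1's tap.
Stage 1's lower leg becomes R2‖(R3+R4) = 6.717 kΩ, so V_mid = 11.0 × 6.717/8.637 = 8.555 V.
Stage 2 is itself unloaded: V_out = V_mid × R4/(R3+R4) = 8.555 × 1.82/7.420 = 2.10 V.

V_out ≈ 2.10 V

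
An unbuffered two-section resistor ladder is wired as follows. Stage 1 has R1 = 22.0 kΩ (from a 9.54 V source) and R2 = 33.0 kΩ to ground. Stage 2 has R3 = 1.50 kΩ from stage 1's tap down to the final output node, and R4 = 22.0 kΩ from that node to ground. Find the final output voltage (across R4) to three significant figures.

V_out ≈ 3.43 V

Stage 2 presents R3+R4 = 23.50 kΩ as a load on stage 1's tap.
Stage 1's lower leg becomes R2‖(R3+R4) = 13.73 kΩ, so V_mid = 9.54 × 13.73/35.73 = 3.665 V.
Stage 2 is itself unloaded: V_out = V_mid × R4/(R3+R4) = 3.665 × 22.0/23.50 = 3.43 V.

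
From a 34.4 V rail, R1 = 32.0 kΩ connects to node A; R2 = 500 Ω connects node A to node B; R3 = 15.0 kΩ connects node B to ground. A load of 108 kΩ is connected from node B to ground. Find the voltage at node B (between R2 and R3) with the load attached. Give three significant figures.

At node B, R3 is in parallel with the load: R3‖R_L = 13170 Ω.
Below node A the resistance is R2 + (R3‖R_L) = 13670 Ω, so V_A = 34.4 × 13670/45670 = 10.30 V.
Then V_B = V_A × (R3‖R_L)/(R2 + R3‖R_L) = 10.30 × 13170/13670 = 9.92 V.

V ≈ 9.92 V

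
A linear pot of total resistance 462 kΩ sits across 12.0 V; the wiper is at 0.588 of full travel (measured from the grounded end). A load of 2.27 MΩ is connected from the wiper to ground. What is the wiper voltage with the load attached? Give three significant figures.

The wiper splits the pot into (1−α)R = 190.3 kΩ above and αR = 271.7 kΩ below.
Lower section ‖ load = 242.6 kΩ.
V_wiper = 12.0 × 242.6/(190.3 + 242.6) = 6.72 V.

V ≈ 6.72 V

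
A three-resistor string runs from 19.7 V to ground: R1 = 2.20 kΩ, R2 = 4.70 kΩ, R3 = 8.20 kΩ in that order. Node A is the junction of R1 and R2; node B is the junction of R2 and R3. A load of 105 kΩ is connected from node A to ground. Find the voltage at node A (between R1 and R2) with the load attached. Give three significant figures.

V ≈ 16.5 V

Below node A the series string R2+R3 = 12.90 kΩ sits in parallel with the 105 kΩ load: 11.49 kΩ.
V_A = 19.7 × 11.49/(2.20 + 11.49) = 16.5 V.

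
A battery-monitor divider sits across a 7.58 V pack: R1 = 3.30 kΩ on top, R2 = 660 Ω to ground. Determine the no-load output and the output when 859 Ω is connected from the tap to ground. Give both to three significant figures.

Open-circuit: V = 7.58 × 660/(3300 + 660) = 1.26 V.
With the load, R2 becomes R2‖R_L = 373.2 Ω, so V = 7.58 × 373.2/3673 = 0.770 V.

Unloaded: 1.26 V; loaded: 0.770 V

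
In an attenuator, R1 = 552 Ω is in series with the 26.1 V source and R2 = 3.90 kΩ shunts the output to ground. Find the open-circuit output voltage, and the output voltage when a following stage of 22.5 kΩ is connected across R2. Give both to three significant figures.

Open-circuit: V = 26.1 × 3900/(552 + 3900) = 22.9 V.
With the load, R2 becomes R2‖R_L = 3324 Ω, so V = 26.1 × 3324/3876 = 22.4 V.

Unloaded: 22.9 V; loaded: 22.4 V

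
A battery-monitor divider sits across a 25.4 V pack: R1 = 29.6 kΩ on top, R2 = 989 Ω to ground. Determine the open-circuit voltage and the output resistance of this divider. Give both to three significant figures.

V_th = 0.821 V, R_th = 957 Ω

V_th is the open-circuit tap voltage: 25.4 × 989/(29600 + 989) = 0.821 V.
With the supply zeroed, R1 and R2 appear in parallel from the tap: R_th = R1‖R2 = (29600 × 989)/30590 = 957 Ω.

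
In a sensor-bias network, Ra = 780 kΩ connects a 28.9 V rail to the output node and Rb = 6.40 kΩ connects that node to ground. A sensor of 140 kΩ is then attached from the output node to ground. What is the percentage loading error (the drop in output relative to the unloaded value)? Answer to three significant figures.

4.34 %

The divider's output (Thévenin) resistance is Ra‖Rb = 6.348 kΩ.
Fractional drop under load = R_th/(R_th + R_L) = 6.348 / (6.348 + 140) = 0.04338.
So the output falls by 4.34 %.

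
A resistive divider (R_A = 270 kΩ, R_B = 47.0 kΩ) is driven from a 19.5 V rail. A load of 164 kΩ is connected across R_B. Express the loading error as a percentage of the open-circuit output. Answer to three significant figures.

19.6 %

The divider's output (Thévenin) resistance is R_A‖R_B = 40.03 kΩ.
Fractional drop under load = R_th/(R_th + R_L) = 40.03 / (40.03 + 164) = 0.1962.
So the output falls by 19.6 %.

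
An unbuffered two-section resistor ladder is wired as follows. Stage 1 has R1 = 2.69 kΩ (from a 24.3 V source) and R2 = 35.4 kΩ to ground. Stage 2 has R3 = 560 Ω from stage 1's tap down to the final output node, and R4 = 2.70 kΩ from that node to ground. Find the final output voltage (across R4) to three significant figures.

V_out ≈ 10.6 V

Stage 2 presents R3+R4 = 3260 Ω as a load on stage 1's tap.
Stage 1's lower leg becomes R2‖(R3+R4) = 2985 Ω, so V_mid = 24.3 × 2985/5675 = 12.78 V.
Stage 2 is itself unloaded: V_out = V_mid × R4/(R3+R4) = 12.78 × 2700/3260 = 10.6 V.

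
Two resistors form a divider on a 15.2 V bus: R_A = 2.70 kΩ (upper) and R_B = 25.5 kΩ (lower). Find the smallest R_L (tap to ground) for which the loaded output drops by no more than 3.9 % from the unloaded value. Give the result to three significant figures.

R_L(min) ≈ 60.2 kΩ

Output resistance R_th = R_A‖R_B = (2.70 × 25.5)/28.20 = 2.441 kΩ.
The fractional drop is R_th/(R_th + R_L); requiring this ≤ 0.0390 gives R_L ≥ R_th(1/0.0390 − 1) = 2.441 × 24.64 = 60.2 kΩ.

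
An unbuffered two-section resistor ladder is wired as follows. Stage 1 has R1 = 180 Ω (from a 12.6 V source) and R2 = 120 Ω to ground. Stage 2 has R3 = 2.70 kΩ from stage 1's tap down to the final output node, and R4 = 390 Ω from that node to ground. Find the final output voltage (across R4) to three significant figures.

V_out ≈ 0.622 V

Stage 2 presents R3+R4 = 3090 Ω as a load on stage 1's tap.
Stage 1's lower leg becomes R2‖(R3+R4) = 115.5 Ω, so V_mid = 12.6 × 115.5/295.5 = 4.925 V.
Stage 2 is itself unloaded: V_out = V_mid × R4/(R3+R4) = 4.925 × 390/3090 = 0.622 V.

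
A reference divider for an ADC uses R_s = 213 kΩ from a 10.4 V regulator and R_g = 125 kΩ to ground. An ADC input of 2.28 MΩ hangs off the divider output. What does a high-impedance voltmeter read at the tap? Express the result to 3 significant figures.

V_out ≈ 3.72 V

The load sits in parallel with R_g: R_g‖R_L = (125 × 2280) / (125 + 2280) = 118.5 kΩ.
V_out = 10.4 × 118.5 / (213 + 118.5) = 10.4 × 118.5/331.5 = 3.72 V.
(Unloaded it would have been 3.85 V.)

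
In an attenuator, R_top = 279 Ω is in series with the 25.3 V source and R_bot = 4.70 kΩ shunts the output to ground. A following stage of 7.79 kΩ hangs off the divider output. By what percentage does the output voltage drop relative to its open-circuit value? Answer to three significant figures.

The divider's output (Thévenin) resistance is R_top‖R_bot = 263.4 Ω.
Fractional drop under load = R_th/(R_th + R_L) = 263.4 / (263.4 + 7790) = 0.03270.
So the output falls by 3.27 %.

3.27 %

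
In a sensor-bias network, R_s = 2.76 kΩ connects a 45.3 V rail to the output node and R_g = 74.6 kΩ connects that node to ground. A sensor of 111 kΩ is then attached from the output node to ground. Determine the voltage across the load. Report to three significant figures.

The load sits in parallel with R_g: R_g‖R_L = (74.6 × 111) / (74.6 + 111) = 44.62 kΩ.
V_out = 45.3 × 44.62 / (2.76 + 44.62) = 45.3 × 44.62/47.38 = 42.7 V.
(Unloaded it would have been 43.7 V.)

V_out ≈ 42.7 V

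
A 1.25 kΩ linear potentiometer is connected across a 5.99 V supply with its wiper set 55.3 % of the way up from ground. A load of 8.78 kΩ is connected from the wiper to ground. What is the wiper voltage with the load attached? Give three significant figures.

V ≈ 3.20 V

The wiper splits the pot into (1−α)R = 558.7 Ω above and αR = 691.3 Ω below.
Lower section ‖ load = 640.8 Ω.
V_wiper = 5.99 × 640.8/(558.7 + 640.8) = 3.20 V.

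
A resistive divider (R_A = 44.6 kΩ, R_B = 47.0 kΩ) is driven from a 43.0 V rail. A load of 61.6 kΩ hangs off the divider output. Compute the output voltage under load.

The load sits in parallel with R_B: R_B‖R_L = (47.0 × 61.6) / (47.0 + 61.6) = 26.66 kΩ.
V_out = 43.0 × 26.66 / (44.6 + 26.66) = 43.0 × 26.66/71.26 = 16.1 V.
(Unloaded it would have been 22.1 V.)

V_out ≈ 16.1 V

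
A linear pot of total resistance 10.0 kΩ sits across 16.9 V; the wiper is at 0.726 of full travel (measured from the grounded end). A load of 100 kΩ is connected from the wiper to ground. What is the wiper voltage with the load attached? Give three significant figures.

V ≈ 12.0 V

The wiper splits the pot into (1−α)R = 2.740 kΩ above and αR = 7.260 kΩ below.
Lower section ‖ load = 6.769 kΩ.
V_wiper = 16.9 × 6.769/(2.740 + 6.769) = 12.0 V.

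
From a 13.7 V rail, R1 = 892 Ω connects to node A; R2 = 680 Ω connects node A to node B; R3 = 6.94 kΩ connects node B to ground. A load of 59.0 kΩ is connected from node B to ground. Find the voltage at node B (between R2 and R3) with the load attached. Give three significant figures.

V ≈ 10.9 V

At node B, R3 is in parallel with the load: R3‖R_L = 6210 Ω.
Below node A the resistance is R2 + (R3‖R_L) = 6890 Ω, so V_A = 13.7 × 6890/7782 = 12.13 V.
Then V_B = V_A × (R3‖R_L)/(R2 + R3‖R_L) = 12.13 × 6210/6890 = 10.9 V.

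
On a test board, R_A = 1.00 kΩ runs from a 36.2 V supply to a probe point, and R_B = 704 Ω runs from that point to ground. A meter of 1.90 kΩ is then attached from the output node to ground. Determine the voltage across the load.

V_out ≈ 12.3 V

The load sits in parallel with R_B: R_B‖R_L = (704 × 1900) / (704 + 1900) = 513.7 Ω.
V_out = 36.2 × 513.7 / (1000 + 513.7) = 36.2 × 513.7/1514 = 12.3 V.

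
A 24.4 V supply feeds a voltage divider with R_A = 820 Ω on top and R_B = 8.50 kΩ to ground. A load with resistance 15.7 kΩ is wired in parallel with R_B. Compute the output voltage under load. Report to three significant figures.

The load sits in parallel with R_B: R_B‖R_L = (8500 × 15700) / (8500 + 15700) = 5514 Ω.
V_out = 24.4 × 5514 / (820 + 5514) = 24.4 × 5514/6334 = 21.2 V.
(Unloaded it would have been 22.3 V.)

V_out ≈ 21.2 V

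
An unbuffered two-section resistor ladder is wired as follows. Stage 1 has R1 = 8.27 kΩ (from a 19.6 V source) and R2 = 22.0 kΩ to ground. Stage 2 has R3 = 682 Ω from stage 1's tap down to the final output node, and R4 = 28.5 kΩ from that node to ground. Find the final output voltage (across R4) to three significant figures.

V_out ≈ 11.5 V

Stage 2 presents R3+R4 = 29180 Ω as a load on stage 1's tap.
Stage 1's lower leg becomes R2‖(R3+R4) = 12540 Ω, so V_mid = 19.6 × 12540/20810 = 11.81 V.
Stage 2 is itself unloaded: V_out = V_mid × R4/(R3+R4) = 11.81 × 28500/29180 = 11.5 V.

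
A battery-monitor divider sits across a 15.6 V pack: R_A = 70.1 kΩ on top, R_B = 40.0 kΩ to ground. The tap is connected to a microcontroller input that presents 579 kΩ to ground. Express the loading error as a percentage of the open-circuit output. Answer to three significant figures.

The divider's output (Thévenin) resistance is R_A‖R_B = 25.47 kΩ.
Fractional drop under load = R_th/(R_th + R_L) = 25.47 / (25.47 + 579) = 0.04213.
So the output falls by 4.21 %.

4.21 %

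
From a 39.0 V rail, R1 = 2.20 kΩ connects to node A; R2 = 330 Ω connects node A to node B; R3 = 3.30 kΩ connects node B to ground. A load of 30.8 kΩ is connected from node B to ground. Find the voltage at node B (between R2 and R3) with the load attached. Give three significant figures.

V ≈ 21.1 V

At node B, R3 is in parallel with the load: R3‖R_L = 2981 Ω.
Below node A the resistance is R2 + (R3‖R_L) = 3311 Ω, so V_A = 39.0 × 3311/5511 = 23.43 V.
Then V_B = V_A × (R3‖R_L)/(R2 + R3‖R_L) = 23.43 × 2981/3311 = 21.1 V.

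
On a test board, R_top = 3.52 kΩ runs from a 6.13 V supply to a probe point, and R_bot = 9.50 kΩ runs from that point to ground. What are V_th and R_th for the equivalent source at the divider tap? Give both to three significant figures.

V_th = 4.47 V, R_th = 2.57 kΩ

V_th is the open-circuit tap voltage: 6.13 × 9.50/(3.52 + 9.50) = 4.47 V.
With the supply zeroed, R_top and R_bot appear in parallel from the tap: R_th = R_top‖R_bot = (3.52 × 9.50)/13.02 = 2.57 kΩ.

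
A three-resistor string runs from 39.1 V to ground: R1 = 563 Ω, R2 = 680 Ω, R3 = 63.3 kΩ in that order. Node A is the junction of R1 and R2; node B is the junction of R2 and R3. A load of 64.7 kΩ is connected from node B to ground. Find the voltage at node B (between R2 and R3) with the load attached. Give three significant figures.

V ≈ 37.6 V

At node B, R3 is in parallel with the load: R3‖R_L = 32000 Ω.
Below node A the resistance is R2 + (R3‖R_L) = 32680 Ω, so V_A = 39.1 × 32680/33240 = 38.44 V.
Then V_B = V_A × (R3‖R_L)/(R2 + R3‖R_L) = 38.44 × 32000/32680 = 37.6 V.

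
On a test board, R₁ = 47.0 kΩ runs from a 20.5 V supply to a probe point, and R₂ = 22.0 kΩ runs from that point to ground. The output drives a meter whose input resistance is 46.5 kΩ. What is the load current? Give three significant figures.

I_L ≈ 0.106 mA

R₂‖R_L = 14.93 kΩ; V_out = 20.5 × 14.93/61.93 = 4.943 V.
I_L = V_out / R_L = 4.943 / 46.5 kΩ = 0.106 mA.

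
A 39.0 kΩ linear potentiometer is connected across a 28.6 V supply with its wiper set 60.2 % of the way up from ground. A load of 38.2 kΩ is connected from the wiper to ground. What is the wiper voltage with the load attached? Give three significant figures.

The wiper splits the pot into (1−α)R = 15.52 kΩ above and αR = 23.48 kΩ below.
Lower section ‖ load = 14.54 kΩ.
V_wiper = 28.6 × 14.54/(15.52 + 14.54) = 13.8 V.

V ≈ 13.8 V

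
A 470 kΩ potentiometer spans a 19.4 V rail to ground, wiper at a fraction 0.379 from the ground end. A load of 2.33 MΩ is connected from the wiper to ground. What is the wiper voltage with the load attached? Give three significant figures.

V ≈ 7.02 V

The wiper splits the pot into (1−α)R = 291.9 kΩ above and αR = 178.1 kΩ below.
Lower section ‖ load = 165.5 kΩ.
V_wiper = 19.4 × 165.5/(291.9 + 165.5) = 7.02 V.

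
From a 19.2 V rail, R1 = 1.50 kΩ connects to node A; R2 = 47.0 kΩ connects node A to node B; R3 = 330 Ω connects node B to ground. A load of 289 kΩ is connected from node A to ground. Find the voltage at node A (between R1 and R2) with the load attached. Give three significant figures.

V ≈ 18.5 V

Below node A the series string R2+R3 = 47330 Ω sits in parallel with the 289000 Ω load: 40670 Ω.
V_A = 19.2 × 40670/(1500 + 40670) = 18.5 V.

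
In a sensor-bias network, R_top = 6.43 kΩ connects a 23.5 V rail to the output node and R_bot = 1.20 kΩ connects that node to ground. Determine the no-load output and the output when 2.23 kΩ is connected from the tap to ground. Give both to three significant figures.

Unloaded: 3.70 V; loaded: 2.54 V

Open-circuit: V = 23.5 × 1.20/(6.43 + 1.20) = 3.70 V.
With the load, R_bot becomes R_bot‖R_L = 0.7802 kΩ, so V = 23.5 × 0.7802/7.210 = 2.54 V.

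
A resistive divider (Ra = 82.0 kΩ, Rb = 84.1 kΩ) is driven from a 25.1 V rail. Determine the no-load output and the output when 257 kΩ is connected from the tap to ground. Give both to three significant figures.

Open-circuit: V = 25.1 × 84.1/(82.0 + 84.1) = 12.7 V.
With the load, Rb becomes Rb‖R_L = 63.36 kΩ, so V = 25.1 × 63.36/145.4 = 10.9 V.

Unloaded: 12.7 V; loaded: 10.9 V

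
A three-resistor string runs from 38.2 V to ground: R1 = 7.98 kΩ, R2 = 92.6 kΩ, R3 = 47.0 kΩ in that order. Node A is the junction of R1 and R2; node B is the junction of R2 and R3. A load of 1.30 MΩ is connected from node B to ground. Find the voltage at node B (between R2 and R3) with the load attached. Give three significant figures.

At node B, R3 is in parallel with the load: R3‖R_L = 45.36 kΩ.
Below node A the resistance is R2 + (R3‖R_L) = 138.0 kΩ, so V_A = 38.2 × 138.0/145.9 = 36.11 V.
Then V_B = V_A × (R3‖R_L)/(R2 + R3‖R_L) = 36.11 × 45.36/138.0 = 11.9 V.

V ≈ 11.9 V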